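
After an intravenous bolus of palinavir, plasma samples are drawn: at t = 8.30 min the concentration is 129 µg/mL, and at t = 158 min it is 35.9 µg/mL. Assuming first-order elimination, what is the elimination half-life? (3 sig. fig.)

81.1 minutes

k = ln(C₁/C₂) / (t₂ − t₁) = ln(129/35.9) / (158 − 8.30)
  = 1.279 / 149.7 = 0.008544 min⁻¹
t½ = ln 2 / k = ln 2 / 0.008544 ≈ 81.1 minutes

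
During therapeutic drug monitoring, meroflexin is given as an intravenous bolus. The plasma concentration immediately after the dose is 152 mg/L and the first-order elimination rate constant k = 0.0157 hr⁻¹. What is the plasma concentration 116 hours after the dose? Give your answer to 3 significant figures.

24.6 mg/L

C(t) = C₀ e^(−kt) = 152 × e^(−0.01570 × 116) = 152 × e^(−1.821) = 152 × 0.1618 ≈ 24.6 mg/L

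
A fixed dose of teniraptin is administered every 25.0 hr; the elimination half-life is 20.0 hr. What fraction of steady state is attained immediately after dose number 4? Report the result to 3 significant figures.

0.969

k = ln 2 / 20.0 = 0.03466 hr⁻¹
f_n = 1 − e^(−nkτ) = 1 − e^(−4 × 0.03466 × 25.0) = 1 − e^(−3.466) = 1 − 0.03125 ≈ 0.969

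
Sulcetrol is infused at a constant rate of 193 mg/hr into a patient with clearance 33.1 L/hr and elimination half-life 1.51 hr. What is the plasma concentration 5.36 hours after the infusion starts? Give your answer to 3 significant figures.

Css = rate / CL = 193 / 33.1 = 5.831 µg/mL
k = ln 2 / 1.51 = 0.4590 hr⁻¹
C(t) = Css (1 − e^(−kt)) = 5.831 × (1 − e^(−2.460)) = 5.831 × 0.9146 ≈ 5.33 µg/mL

5.33 µg/mL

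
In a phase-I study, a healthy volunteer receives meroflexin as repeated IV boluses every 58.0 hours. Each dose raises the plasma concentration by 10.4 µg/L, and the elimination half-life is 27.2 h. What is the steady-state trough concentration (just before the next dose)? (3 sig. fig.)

3.07 µg/L

k = ln 2 / 27.2 = 0.02548 h⁻¹
Fraction remaining after one interval: e^(−kτ) = e^(−0.02548 × 58.0) = 0.2281
R = 1 / (1 − 0.2281) = 1.295
Css,max = 10.4 × 1.295 = 13.47 µg/L
Css,min = Css,max × e^(−kτ) = 13.47 × 0.2281 ≈ 3.07 µg/L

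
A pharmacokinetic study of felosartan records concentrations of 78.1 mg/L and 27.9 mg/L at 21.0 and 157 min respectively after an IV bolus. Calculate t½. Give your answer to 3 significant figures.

91.6 minutes

k = ln(C₁/C₂) / (t₂ − t₁) = ln(78.1/27.9) / (157 − 21.0)
  = 1.029 / 136.0 = 0.007569 min⁻¹
t½ = ln 2 / k = ln 2 / 0.007569 ≈ 91.6 minutes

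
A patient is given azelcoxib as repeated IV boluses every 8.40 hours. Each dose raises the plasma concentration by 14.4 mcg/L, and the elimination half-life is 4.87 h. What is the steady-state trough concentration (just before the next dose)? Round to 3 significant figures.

k = ln 2 / 4.87 = 0.1423 h⁻¹
Fraction remaining after one interval: e^(−kτ) = e^(−0.1423 × 8.40) = 0.3025
R = 1 / (1 − 0.3025) = 1.434
Css,max = 14.4 × 1.434 = 20.65 mcg/L
Css,min = Css,max × e^(−kτ) = 20.65 × 0.3025 ≈ 6.25 mcg/L

6.25 mcg/L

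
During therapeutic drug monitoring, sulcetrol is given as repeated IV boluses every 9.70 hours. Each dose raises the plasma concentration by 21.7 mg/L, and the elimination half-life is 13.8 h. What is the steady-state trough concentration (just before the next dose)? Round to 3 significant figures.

k = ln 2 / 13.8 = 0.05023 h⁻¹
Fraction remaining after one interval: e^(−kτ) = e^(−0.05023 × 9.70) = 0.6143
R = 1 / (1 − 0.6143) = 2.593
Css,max = 21.7 × 2.593 = 56.27 mg/L
Css,min = Css,max × e^(−kτ) = 56.27 × 0.6143 ≈ 34.6 mg/L

34.6 mg/L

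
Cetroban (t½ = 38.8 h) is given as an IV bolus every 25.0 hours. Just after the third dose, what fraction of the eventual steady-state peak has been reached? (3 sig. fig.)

k = ln 2 / 38.8 = 0.01786 h⁻¹
f_n = 1 − e^(−nkτ) = 1 − e^(−3 × 0.01786 × 25.0) = 1 − e^(−1.340) = 1 − 0.2619 ≈ 0.738

0.738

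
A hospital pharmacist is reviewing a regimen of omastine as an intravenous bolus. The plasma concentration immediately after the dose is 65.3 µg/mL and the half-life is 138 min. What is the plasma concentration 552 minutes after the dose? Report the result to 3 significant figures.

4.08 µg/mL

k = ln 2 / 138 = 0.005023 min⁻¹
C(t) = C₀ e^(−kt) = 65.3 × e^(−0.005023 × 552) = 65.3 × e^(−2.773) = 65.3 × 0.06250 ≈ 4.08 µg/mL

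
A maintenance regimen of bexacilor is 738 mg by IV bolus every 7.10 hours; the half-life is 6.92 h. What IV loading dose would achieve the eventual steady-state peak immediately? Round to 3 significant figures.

k = ln 2 / 6.92 = 0.1002 h⁻¹
Accumulation ratio R = 1 / (1 − e^(−kτ)) = 1 / (1 − e^(−0.1002×7.10)) = 1 / (1 − 0.4911) = 1.965
Loading dose = maintenance dose × R = 738 × 1.965 ≈ 1450 mg

1450 mg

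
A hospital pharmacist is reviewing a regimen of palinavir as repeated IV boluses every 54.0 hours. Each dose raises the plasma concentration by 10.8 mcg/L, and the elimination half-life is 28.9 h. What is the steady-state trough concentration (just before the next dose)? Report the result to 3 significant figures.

k = ln 2 / 28.9 = 0.02398 h⁻¹
Fraction remaining after one interval: e^(−kτ) = e^(−0.02398 × 54.0) = 0.2739
R = 1 / (1 − 0.2739) = 1.377
Css,max = 10.8 × 1.377 = 14.87 mcg/L
Css,min = Css,max × e^(−kτ) = 14.87 × 0.2739 ≈ 4.07 mcg/L

4.07 mcg/L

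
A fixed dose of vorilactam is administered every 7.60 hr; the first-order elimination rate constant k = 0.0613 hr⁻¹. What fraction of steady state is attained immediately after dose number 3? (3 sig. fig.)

f_n = 1 − e^(−nkτ) = 1 − e^(−3 × 0.06130 × 7.60) = 1 − e^(−1.398) = 1 − 0.2472 ≈ 0.753

0.753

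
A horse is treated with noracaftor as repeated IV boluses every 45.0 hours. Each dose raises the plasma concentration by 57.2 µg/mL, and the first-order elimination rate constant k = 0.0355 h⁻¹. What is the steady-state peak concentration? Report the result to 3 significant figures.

Fraction remaining after one interval: e^(−kτ) = e^(−0.03550 × 45.0) = 0.2024
R = 1 / (1 − 0.2024) = 1.254
Css,max = 57.2 × 1.254 ≈ 71.7 µg/mL

71.7 µg/mL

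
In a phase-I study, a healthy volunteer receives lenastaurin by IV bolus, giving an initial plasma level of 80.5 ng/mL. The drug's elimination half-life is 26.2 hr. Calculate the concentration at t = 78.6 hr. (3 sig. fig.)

k = ln 2 / 26.2 = 0.02646 hr⁻¹
78.6 hr is 3.000 half-lives, so C = 80.5 × (1/2)^3.000 = 80.5 × 0.1250 ≈ 10.1 ng/mL

10.1 ng/mL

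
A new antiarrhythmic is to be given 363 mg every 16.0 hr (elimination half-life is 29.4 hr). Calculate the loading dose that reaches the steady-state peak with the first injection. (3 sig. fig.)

k = ln 2 / 29.4 = 0.02358 hr⁻¹
Accumulation ratio R = 1 / (1 − e^(−kτ)) = 1 / (1 − e^(−0.02358×16.0)) = 1 / (1 − 0.6858) = 3.182
Loading dose = maintenance dose × R = 363 × 3.182 ≈ 1160 mg

1160 mg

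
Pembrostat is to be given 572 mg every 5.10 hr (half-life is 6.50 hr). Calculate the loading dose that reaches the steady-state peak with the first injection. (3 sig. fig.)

k = ln 2 / 6.50 = 0.1066 hr⁻¹
Accumulation ratio R = 1 / (1 − e^(−kτ)) = 1 / (1 − e^(−0.1066×5.10)) = 1 / (1 − 0.5805) = 2.384
Loading dose = maintenance dose × R = 572 × 2.384 ≈ 1360 mg

1360 mg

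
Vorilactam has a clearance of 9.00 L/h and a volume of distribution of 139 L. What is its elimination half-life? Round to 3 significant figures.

10.7 hours

k = CL / V = 9.00 / 139 = 0.06475 h⁻¹
t½ = ln 2 / k = ln 2 / 0.06475 ≈ 10.7 hours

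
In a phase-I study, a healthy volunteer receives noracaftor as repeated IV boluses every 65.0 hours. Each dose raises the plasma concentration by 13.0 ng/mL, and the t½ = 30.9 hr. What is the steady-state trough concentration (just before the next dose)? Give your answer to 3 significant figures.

3.94 ng/mL

k = ln 2 / 30.9 = 0.02243 hr⁻¹
Fraction remaining after one interval: e^(−kτ) = e^(−0.02243 × 65.0) = 0.2327
R = 1 / (1 − 0.2327) = 1.303
Css,max = 13.0 × 1.303 = 16.94 ng/mL
Css,min = Css,max × e^(−kτ) = 16.94 × 0.2327 ≈ 3.94 ng/mL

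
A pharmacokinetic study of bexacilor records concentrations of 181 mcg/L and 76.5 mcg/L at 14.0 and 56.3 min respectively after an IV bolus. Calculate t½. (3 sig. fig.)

k = ln(C₁/C₂) / (t₂ − t₁) = ln(181/76.5) / (56.3 − 14.0)
  = 0.8612 / 42.30 = 0.02036 min⁻¹
t½ = ln 2 / k = ln 2 / 0.02036 ≈ 34.0 minutes

34.0 minutes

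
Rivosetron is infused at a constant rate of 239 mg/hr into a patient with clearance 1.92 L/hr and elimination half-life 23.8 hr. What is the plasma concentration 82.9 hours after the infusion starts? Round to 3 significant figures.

Css = rate / CL = 239 / 1.92 = 124.5 µg/mL
k = ln 2 / 23.8 = 0.02912 hr⁻¹
C(t) = Css (1 − e^(−kt)) = 124.5 × (1 − e^(−2.414)) = 124.5 × 0.9106 ≈ 113 µg/mL

113 µg/mL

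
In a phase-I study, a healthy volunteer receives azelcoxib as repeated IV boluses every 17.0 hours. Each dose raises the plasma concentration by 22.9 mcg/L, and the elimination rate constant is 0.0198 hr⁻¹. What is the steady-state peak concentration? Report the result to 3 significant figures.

80.1 mcg/L

Fraction remaining after one interval: e^(−kτ) = e^(−0.01980 × 17.0) = 0.7142
R = 1 / (1 − 0.7142) = 3.499
Css,max = 22.9 × 3.499 ≈ 80.1 mcg/L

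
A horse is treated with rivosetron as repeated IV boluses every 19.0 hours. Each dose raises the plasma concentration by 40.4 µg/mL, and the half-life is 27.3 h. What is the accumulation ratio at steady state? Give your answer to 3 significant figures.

k = ln 2 / 27.3 = 0.02539 h⁻¹
Fraction remaining after one interval: e^(−kτ) = e^(−0.02539 × 19.0) = 0.6173
R = 1 / (1 − 0.6173) = 1 / 0.3827 ≈ 2.61

2.61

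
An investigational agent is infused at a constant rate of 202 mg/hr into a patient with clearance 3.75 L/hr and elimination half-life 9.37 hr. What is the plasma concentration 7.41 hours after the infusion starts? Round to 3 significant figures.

22.7 mg/L

Css = rate / CL = 202 / 3.75 = 53.87 mg/L
k = ln 2 / 9.37 = 0.07398 hr⁻¹
C(t) = Css (1 − e^(−kt)) = 53.87 × (1 − e^(−0.5482)) = 53.87 × 0.4220 ≈ 22.7 mg/L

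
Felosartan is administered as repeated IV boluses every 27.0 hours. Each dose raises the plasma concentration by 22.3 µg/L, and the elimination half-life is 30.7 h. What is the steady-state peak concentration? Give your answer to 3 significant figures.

k = ln 2 / 30.7 = 0.02258 h⁻¹
Fraction remaining after one interval: e^(−kτ) = e^(−0.02258 × 27.0) = 0.5436
R = 1 / (1 − 0.5436) = 2.191
Css,max = 22.3 × 2.191 ≈ 48.9 µg/L

48.9 µg/L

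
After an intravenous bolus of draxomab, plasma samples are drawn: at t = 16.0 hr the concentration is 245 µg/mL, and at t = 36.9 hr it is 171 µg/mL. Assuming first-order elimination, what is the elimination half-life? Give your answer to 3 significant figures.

40.3 hours

k = ln(C₁/C₂) / (t₂ − t₁) = ln(245/171) / (36.9 − 16.0)
  = 0.3596 / 20.90 = 0.01721 hr⁻¹
t½ = ln 2 / k = ln 2 / 0.01721 ≈ 40.3 hours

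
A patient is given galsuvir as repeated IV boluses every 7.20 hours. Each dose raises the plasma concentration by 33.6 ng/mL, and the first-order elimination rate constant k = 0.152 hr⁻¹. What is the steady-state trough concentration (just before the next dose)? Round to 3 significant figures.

16.9 ng/mL

Fraction remaining after one interval: e^(−kτ) = e^(−0.1520 × 7.20) = 0.3347
R = 1 / (1 − 0.3347) = 1.503
Css,max = 33.6 × 1.503 = 50.51 ng/mL
Css,min = Css,max × e^(−kτ) = 50.51 × 0.3347 ≈ 16.9 ng/mL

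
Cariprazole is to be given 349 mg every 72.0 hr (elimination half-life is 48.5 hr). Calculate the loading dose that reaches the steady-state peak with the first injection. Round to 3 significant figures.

k = ln 2 / 48.5 = 0.01429 hr⁻¹
Accumulation ratio R = 1 / (1 − e^(−kτ)) = 1 / (1 − e^(−0.01429×72.0)) = 1 / (1 − 0.3574) = 1.556
Loading dose = maintenance dose × R = 349 × 1.556 ≈ 543 mg

543 mg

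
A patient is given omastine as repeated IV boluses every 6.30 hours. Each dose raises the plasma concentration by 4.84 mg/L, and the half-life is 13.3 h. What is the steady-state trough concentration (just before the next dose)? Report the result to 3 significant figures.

k = ln 2 / 13.3 = 0.05212 h⁻¹
Fraction remaining after one interval: e^(−kτ) = e^(−0.05212 × 6.30) = 0.7201
R = 1 / (1 − 0.7201) = 3.573
Css,max = 4.84 × 3.573 = 17.29 mg/L
Css,min = Css,max × e^(−kτ) = 17.29 × 0.7201 ≈ 12.5 mg/L

12.5 mg/L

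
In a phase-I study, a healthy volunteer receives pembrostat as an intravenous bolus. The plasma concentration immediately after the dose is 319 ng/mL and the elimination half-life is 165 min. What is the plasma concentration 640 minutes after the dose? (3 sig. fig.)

k = ln 2 / 165 = 0.004201 min⁻¹
640 min is 3.879 half-lives, so C = 319 × (1/2)^3.879 = 319 × 0.06798 ≈ 21.7 ng/mL

21.7 ng/mL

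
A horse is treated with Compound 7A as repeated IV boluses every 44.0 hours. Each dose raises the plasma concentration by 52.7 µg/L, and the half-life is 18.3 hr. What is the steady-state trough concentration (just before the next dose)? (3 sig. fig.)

k = ln 2 / 18.3 = 0.03788 hr⁻¹
Fraction remaining after one interval: e^(−kτ) = e^(−0.03788 × 44.0) = 0.1889
R = 1 / (1 − 0.1889) = 1.233
Css,max = 52.7 × 1.233 = 64.97 µg/L
Css,min = Css,max × e^(−kτ) = 64.97 × 0.1889 ≈ 12.3 µg/L

12.3 µg/L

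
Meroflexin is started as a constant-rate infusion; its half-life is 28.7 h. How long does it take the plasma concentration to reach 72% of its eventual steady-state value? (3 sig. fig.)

k = ln 2 / 28.7 = 0.02415 h⁻¹
f = 1 − e^(−kt)  ⇒  t = −ln(1 − f) / k
t = −ln(1 − 0.72) / 0.02415 = 1.273 / 0.02415 ≈ 52.7 hours

52.7 hours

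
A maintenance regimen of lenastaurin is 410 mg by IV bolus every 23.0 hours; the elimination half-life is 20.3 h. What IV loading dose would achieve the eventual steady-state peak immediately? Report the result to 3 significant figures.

k = ln 2 / 20.3 = 0.03415 h⁻¹
Accumulation ratio R = 1 / (1 − e^(−kτ)) = 1 / (1 − e^(−0.03415×23.0)) = 1 / (1 − 0.4560) = 1.838
Loading dose = maintenance dose × R = 410 × 1.838 ≈ 754 mg

754 mg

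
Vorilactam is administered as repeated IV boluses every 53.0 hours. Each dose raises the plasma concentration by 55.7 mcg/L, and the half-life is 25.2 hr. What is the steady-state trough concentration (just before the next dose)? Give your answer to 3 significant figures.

k = ln 2 / 25.2 = 0.02751 hr⁻¹
Fraction remaining after one interval: e^(−kτ) = e^(−0.02751 × 53.0) = 0.2327
R = 1 / (1 − 0.2327) = 1.303
Css,max = 55.7 × 1.303 = 72.60 mcg/L
Css,min = Css,max × e^(−kτ) = 72.60 × 0.2327 ≈ 16.9 mcg/L

16.9 mcg/L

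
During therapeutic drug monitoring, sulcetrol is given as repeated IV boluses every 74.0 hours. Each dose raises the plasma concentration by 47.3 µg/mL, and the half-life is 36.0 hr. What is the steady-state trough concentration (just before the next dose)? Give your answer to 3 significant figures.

15.0 µg/mL

k = ln 2 / 36.0 = 0.01925 hr⁻¹
Fraction remaining after one interval: e^(−kτ) = e^(−0.01925 × 74.0) = 0.2406
R = 1 / (1 − 0.2406) = 1.317
Css,max = 47.3 × 1.317 = 62.28 µg/mL
Css,min = Css,max × e^(−kτ) = 62.28 × 0.2406 ≈ 15.0 µg/mL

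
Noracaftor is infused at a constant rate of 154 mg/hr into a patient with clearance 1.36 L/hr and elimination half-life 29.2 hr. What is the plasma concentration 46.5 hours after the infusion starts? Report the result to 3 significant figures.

75.7 µg/mL

Css = rate / CL = 154 / 1.36 = 113.2 µg/mL
k = ln 2 / 29.2 = 0.02374 hr⁻¹
C(t) = Css (1 − e^(−kt)) = 113.2 × (1 − e^(−1.104)) = 113.2 × 0.6684 ≈ 75.7 µg/mL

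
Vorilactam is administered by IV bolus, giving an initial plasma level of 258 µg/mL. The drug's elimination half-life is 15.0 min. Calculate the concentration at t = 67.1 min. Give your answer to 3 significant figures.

11.6 µg/mL

k = ln 2 / 15.0 = 0.04621 min⁻¹
67.1 min is 4.473 half-lives, so C = 258 × (1/2)^4.473 = 258 × 0.04502 ≈ 11.6 µg/mL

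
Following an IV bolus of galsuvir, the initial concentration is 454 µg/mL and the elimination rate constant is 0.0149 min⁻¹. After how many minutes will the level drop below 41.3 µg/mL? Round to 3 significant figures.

C(t) = C₀ e^(−kt)  ⇒  t = ln(C₀/C) / k
t = ln(454/41.3) / 0.01490 = 2.397 / 0.01490 ≈ 161 minutes

161 minutes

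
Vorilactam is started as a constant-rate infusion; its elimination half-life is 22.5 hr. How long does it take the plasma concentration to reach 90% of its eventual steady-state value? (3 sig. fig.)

74.7 hours

k = ln 2 / 22.5 = 0.03081 hr⁻¹
f = 1 − e^(−kt)  ⇒  t = −ln(1 − f) / k
t = −ln(1 − 0.9) / 0.03081 = 2.303 / 0.03081 ≈ 74.7 hours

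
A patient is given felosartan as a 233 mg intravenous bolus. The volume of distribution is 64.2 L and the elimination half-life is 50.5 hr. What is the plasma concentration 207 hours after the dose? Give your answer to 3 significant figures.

C₀ = dose / V = 233 / 64.2 = 3.629 mg/L
k = ln 2 / 50.5 = 0.01373 hr⁻¹
C(t) = C₀ e^(−kt) = 3.629 × e^(−0.01373 × 207) = 3.629 × e^(−2.841) = 3.629 × 0.05835 ≈ 0.212 mg/L

0.212 mg/L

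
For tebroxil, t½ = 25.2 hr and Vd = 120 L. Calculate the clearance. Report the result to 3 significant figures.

k = ln 2 / t½ = ln 2 / 25.2 = 0.02751 hr⁻¹
CL = k · V = 0.02751 × 120 ≈ 3.30 L/hr

3.30 L/hr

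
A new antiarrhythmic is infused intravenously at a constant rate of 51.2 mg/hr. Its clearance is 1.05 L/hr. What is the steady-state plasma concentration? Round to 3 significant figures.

48.8 mg/L

Css = infusion rate / CL = 51.2 / 1.05 ≈ 48.8 mg/L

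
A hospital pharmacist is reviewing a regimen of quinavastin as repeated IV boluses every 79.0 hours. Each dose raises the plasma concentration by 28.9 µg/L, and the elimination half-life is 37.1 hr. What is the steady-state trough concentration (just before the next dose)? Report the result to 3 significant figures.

k = ln 2 / 37.1 = 0.01868 hr⁻¹
Fraction remaining after one interval: e^(−kτ) = e^(−0.01868 × 79.0) = 0.2286
R = 1 / (1 − 0.2286) = 1.296
Css,max = 28.9 × 1.296 = 37.46 µg/L
Css,min = Css,max × e^(−kτ) = 37.46 × 0.2286 ≈ 8.56 µg/L

8.56 µg/L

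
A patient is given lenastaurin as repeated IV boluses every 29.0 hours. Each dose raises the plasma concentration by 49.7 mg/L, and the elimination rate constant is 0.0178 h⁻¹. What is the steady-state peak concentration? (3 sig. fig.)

Fraction remaining after one interval: e^(−kτ) = e^(−0.01780 × 29.0) = 0.5968
R = 1 / (1 − 0.5968) = 2.480
Css,max = 49.7 × 2.480 ≈ 123 mg/L

123 mg/L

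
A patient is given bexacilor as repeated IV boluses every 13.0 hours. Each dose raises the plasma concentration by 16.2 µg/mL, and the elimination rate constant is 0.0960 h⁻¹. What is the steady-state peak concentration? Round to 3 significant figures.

Fraction remaining after one interval: e^(−kτ) = e^(−0.09600 × 13.0) = 0.2871
R = 1 / (1 − 0.2871) = 1.403
Css,max = 16.2 × 1.403 ≈ 22.7 µg/mL

22.7 µg/mL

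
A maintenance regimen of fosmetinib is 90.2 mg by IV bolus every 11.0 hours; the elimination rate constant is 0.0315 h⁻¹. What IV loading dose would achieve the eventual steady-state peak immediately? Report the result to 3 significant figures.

308 mg

Accumulation ratio R = 1 / (1 − e^(−kτ)) = 1 / (1 − e^(−0.03150×11.0)) = 1 / (1 − 0.7072) = 3.415
Loading dose = maintenance dose × R = 90.2 × 3.415 ≈ 308 mg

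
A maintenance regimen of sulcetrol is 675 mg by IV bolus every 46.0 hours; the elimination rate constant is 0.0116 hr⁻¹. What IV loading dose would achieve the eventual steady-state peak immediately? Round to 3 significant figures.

Accumulation ratio R = 1 / (1 − e^(−kτ)) = 1 / (1 − e^(−0.01160×46.0)) = 1 / (1 − 0.5865) = 2.418
Loading dose = maintenance dose × R = 675 × 2.418 ≈ 1630 mg

1630 mg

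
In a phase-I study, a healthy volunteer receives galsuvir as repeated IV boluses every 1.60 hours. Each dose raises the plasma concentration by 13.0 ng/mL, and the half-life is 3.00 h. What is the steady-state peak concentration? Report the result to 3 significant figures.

k = ln 2 / 3.00 = 0.2310 h⁻¹
Fraction remaining after one interval: e^(−kτ) = e^(−0.2310 × 1.60) = 0.6910
R = 1 / (1 − 0.6910) = 3.236
Css,max = 13.0 × 3.236 ≈ 42.1 ng/mL

42.1 ng/mL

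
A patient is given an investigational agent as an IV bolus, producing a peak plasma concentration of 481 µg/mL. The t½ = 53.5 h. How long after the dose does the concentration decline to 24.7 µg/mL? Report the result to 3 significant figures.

k = ln 2 / 53.5 = 0.01296 h⁻¹
C(t) = C₀ e^(−kt)  ⇒  t = ln(C₀/C) / k
t = ln(481/24.7) / 0.01296 = 2.969 / 0.01296 ≈ 229 hours

229 hours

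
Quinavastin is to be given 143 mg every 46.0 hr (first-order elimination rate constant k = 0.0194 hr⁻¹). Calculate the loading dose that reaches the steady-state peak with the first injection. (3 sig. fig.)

242 mg

Accumulation ratio R = 1 / (1 − e^(−kτ)) = 1 / (1 − e^(−0.01940×46.0)) = 1 / (1 − 0.4097) = 1.694
Loading dose = maintenance dose × R = 143 × 1.694 ≈ 242 mg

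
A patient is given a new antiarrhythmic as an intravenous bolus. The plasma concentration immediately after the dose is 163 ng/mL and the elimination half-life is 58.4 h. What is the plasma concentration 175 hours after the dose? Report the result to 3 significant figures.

20.4 ng/mL

k = ln 2 / 58.4 = 0.01187 h⁻¹
175 h is 2.997 half-lives, so C = 163 × (1/2)^2.997 = 163 × 0.1253 ≈ 20.4 ng/mL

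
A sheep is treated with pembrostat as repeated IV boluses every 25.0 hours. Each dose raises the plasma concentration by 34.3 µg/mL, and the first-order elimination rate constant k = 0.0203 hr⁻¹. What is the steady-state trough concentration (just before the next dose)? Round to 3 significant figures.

51.9 µg/mL

Fraction remaining after one interval: e^(−kτ) = e^(−0.02030 × 25.0) = 0.6020
R = 1 / (1 − 0.6020) = 2.513
Css,max = 34.3 × 2.513 = 86.18 µg/mL
Css,min = Css,max × e^(−kτ) = 86.18 × 0.6020 ≈ 51.9 µg/mL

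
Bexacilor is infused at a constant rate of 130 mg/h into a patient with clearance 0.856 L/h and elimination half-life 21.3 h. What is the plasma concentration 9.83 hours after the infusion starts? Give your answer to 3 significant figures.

41.6 µg/mL

Css = rate / CL = 130 / 0.856 = 151.9 µg/mL
k = ln 2 / 21.3 = 0.03254 h⁻¹
C(t) = Css (1 − e^(−kt)) = 151.9 × (1 − e^(−0.3199)) = 151.9 × 0.2738 ≈ 41.6 µg/mL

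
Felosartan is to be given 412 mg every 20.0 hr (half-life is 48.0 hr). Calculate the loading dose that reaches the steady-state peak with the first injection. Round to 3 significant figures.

k = ln 2 / 48.0 = 0.01444 hr⁻¹
Accumulation ratio R = 1 / (1 − e^(−kτ)) = 1 / (1 − e^(−0.01444×20.0)) = 1 / (1 − 0.7492) = 3.987
Loading dose = maintenance dose × R = 412 × 3.987 ≈ 1640 mg

1640 mg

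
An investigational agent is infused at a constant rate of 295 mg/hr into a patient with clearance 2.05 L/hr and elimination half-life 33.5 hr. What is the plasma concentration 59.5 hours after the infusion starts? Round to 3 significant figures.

Css = rate / CL = 295 / 2.05 = 143.9 µg/mL
k = ln 2 / 33.5 = 0.02069 hr⁻¹
C(t) = Css (1 − e^(−kt)) = 143.9 × (1 − e^(−1.231)) = 143.9 × 0.7080 ≈ 102 µg/mL

102 µg/mL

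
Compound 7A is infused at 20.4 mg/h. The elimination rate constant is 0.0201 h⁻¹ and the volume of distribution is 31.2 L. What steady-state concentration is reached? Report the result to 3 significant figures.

32.5 µg/mL

CL = k · V = 0.0201 × 31.2 = 0.6271 L/h
Css = rate / CL = 20.4 / 0.6271 ≈ 32.5 µg/mL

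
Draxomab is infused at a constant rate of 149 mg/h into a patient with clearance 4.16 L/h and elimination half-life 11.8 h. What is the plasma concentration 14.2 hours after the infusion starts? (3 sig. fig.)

20.3 mg/L

Css = rate / CL = 149 / 4.16 = 35.82 mg/L
k = ln 2 / 11.8 = 0.05874 h⁻¹
C(t) = Css (1 − e^(−kt)) = 35.82 × (1 − e^(−0.8341)) = 35.82 × 0.5657 ≈ 20.3 mg/L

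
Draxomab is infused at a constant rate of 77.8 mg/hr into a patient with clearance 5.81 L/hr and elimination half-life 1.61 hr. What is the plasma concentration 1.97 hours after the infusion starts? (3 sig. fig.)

7.66 µg/mL

Css = rate / CL = 77.8 / 5.81 = 13.39 µg/mL
k = ln 2 / 1.61 = 0.4305 hr⁻¹
C(t) = Css (1 − e^(−kt)) = 13.39 × (1 − e^(−0.8481)) = 13.39 × 0.5718 ≈ 7.66 µg/mL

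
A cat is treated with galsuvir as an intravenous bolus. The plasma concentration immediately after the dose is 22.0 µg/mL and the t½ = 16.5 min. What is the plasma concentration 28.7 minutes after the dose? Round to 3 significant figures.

k = ln 2 / 16.5 = 0.04201 min⁻¹
C(t) = C₀ e^(−kt) = 22.0 × e^(−0.04201 × 28.7) = 22.0 × e^(−1.206) = 22.0 × 0.2995 ≈ 6.59 µg/mL

6.59 µg/mL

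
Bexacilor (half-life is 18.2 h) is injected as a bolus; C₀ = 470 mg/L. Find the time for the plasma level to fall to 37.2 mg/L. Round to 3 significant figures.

66.6 hours

k = ln 2 / 18.2 = 0.03809 h⁻¹
C(t) = C₀ e^(−kt)  ⇒  t = ln(C₀/C) / k
t = ln(470/37.2) / 0.03809 = 2.536 / 0.03809 ≈ 66.6 hours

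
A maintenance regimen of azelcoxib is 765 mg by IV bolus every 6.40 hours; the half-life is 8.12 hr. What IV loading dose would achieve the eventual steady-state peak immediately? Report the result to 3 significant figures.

1820 mg

k = ln 2 / 8.12 = 0.08536 hr⁻¹
Accumulation ratio R = 1 / (1 − e^(−kτ)) = 1 / (1 − e^(−0.08536×6.40)) = 1 / (1 − 0.5791) = 2.376
Loading dose = maintenance dose × R = 765 × 2.376 ≈ 1820 mg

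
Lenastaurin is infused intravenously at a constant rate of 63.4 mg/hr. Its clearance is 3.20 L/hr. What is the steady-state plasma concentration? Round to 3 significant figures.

Css = infusion rate / CL = 63.4 / 3.20 ≈ 19.8 mg/L

19.8 mg/L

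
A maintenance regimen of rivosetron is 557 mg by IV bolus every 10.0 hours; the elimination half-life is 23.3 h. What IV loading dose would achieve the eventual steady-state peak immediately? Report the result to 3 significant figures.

2160 mg

k = ln 2 / 23.3 = 0.02975 h⁻¹
Accumulation ratio R = 1 / (1 − e^(−kτ)) = 1 / (1 − e^(−0.02975×10.0)) = 1 / (1 − 0.7427) = 3.886
Loading dose = maintenance dose × R = 557 × 3.886 ≈ 2160 mg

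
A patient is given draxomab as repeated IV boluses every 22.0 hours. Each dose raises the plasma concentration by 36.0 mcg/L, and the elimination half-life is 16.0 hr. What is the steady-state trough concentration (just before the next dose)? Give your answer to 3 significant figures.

22.6 mcg/L

k = ln 2 / 16.0 = 0.04332 hr⁻¹
Fraction remaining after one interval: e^(−kτ) = e^(−0.04332 × 22.0) = 0.3856
R = 1 / (1 − 0.3856) = 1.627
Css,max = 36.0 × 1.627 = 58.59 mcg/L
Css,min = Css,max × e^(−kτ) = 58.59 × 0.3856 ≈ 22.6 mcg/L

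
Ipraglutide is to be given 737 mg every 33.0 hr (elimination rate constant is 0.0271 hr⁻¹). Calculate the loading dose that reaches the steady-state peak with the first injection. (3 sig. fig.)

1250 mg

Accumulation ratio R = 1 / (1 − e^(−kτ)) = 1 / (1 − e^(−0.02710×33.0)) = 1 / (1 − 0.4089) = 1.692
Loading dose = maintenance dose × R = 737 × 1.692 ≈ 1250 mg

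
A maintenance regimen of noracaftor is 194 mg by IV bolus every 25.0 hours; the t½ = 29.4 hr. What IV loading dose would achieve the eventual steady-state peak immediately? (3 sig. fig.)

436 mg

k = ln 2 / 29.4 = 0.02358 hr⁻¹
Accumulation ratio R = 1 / (1 − e^(−kτ)) = 1 / (1 − e^(−0.02358×25.0)) = 1 / (1 − 0.5547) = 2.245
Loading dose = maintenance dose × R = 194 × 2.245 ≈ 436 mg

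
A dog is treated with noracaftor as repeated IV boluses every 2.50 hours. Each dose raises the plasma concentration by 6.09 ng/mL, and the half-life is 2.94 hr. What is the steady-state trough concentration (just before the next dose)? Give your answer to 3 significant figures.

k = ln 2 / 2.94 = 0.2358 hr⁻¹
Fraction remaining after one interval: e^(−kτ) = e^(−0.2358 × 2.50) = 0.5547
R = 1 / (1 − 0.5547) = 2.245
Css,max = 6.09 × 2.245 = 13.67 ng/mL
Css,min = Css,max × e^(−kτ) = 13.67 × 0.5547 ≈ 7.58 ng/mL

7.58 ng/mL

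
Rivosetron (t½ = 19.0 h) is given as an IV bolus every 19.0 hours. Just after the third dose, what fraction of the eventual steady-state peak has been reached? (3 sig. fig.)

k = ln 2 / 19.0 = 0.03648 h⁻¹
f_n = 1 − e^(−nkτ) = 1 − e^(−3 × 0.03648 × 19.0) = 1 − e^(−2.079) = 1 − 0.1250 ≈ 0.875

0.875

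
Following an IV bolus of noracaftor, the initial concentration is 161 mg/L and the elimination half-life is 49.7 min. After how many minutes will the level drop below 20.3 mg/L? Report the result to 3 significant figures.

148 minutes

k = ln 2 / 49.7 = 0.01395 min⁻¹
C(t) = C₀ e^(−kt)  ⇒  t = ln(C₀/C) / k
t = ln(161/20.3) / 0.01395 = 2.071 / 0.01395 ≈ 148 minutes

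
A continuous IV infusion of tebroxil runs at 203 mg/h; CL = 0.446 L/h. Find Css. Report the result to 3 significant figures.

455 µg/mL

Css = infusion rate / CL = 203 / 0.446 ≈ 455 µg/mL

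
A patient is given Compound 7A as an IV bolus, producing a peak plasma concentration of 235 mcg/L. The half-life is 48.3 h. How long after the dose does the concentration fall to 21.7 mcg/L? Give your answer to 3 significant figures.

166 hours

k = ln 2 / 48.3 = 0.01435 h⁻¹
C(t) = C₀ e^(−kt)  ⇒  t = ln(C₀/C) / k
t = ln(235/21.7) / 0.01435 = 2.382 / 0.01435 ≈ 166 hours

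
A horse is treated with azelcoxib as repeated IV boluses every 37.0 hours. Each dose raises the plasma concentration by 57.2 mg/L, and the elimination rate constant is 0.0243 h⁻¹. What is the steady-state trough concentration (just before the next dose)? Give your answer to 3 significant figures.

Fraction remaining after one interval: e^(−kτ) = e^(−0.02430 × 37.0) = 0.4069
R = 1 / (1 − 0.4069) = 1.686
Css,max = 57.2 × 1.686 = 96.45 mg/L
Css,min = Css,max × e^(−kτ) = 96.45 × 0.4069 ≈ 39.2 mg/L

39.2 mg/L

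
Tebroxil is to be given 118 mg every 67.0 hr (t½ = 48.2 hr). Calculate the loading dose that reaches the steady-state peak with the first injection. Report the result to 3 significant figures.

191 mg

k = ln 2 / 48.2 = 0.01438 hr⁻¹
Accumulation ratio R = 1 / (1 − e^(−kτ)) = 1 / (1 − e^(−0.01438×67.0)) = 1 / (1 − 0.3816) = 1.617
Loading dose = maintenance dose × R = 118 × 1.617 ≈ 191 mg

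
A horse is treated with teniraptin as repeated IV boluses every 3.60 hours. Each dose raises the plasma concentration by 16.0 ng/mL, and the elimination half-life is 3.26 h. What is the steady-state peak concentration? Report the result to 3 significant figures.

29.9 ng/mL

k = ln 2 / 3.26 = 0.2126 h⁻¹
Fraction remaining after one interval: e^(−kτ) = e^(−0.2126 × 3.60) = 0.4651
R = 1 / (1 − 0.4651) = 1.870
Css,max = 16.0 × 1.870 ≈ 29.9 ng/mL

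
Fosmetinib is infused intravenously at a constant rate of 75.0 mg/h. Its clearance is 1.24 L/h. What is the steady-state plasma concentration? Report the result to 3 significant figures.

Css = infusion rate / CL = 75.0 / 1.24 ≈ 60.5 µg/mL

60.5 µg/mL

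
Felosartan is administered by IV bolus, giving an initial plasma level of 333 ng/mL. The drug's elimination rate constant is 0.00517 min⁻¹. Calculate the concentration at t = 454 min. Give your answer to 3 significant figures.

C(t) = C₀ e^(−kt) = 333 × e^(−0.005170 × 454) = 333 × e^(−2.347) = 333 × 0.09564 ≈ 31.8 ng/mL

31.8 ng/mL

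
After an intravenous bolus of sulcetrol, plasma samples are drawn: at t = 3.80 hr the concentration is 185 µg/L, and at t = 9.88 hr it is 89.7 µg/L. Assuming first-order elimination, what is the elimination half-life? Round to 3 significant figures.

k = ln(C₁/C₂) / (t₂ − t₁) = ln(185/89.7) / (9.88 − 3.80)
  = 0.7239 / 6.080 = 0.1191 hr⁻¹
t½ = ln 2 / k = ln 2 / 0.1191 ≈ 5.82 hours

5.82 hours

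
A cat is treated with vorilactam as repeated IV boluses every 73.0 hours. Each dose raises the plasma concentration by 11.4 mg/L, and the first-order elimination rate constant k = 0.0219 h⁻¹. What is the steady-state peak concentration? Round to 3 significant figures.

Fraction remaining after one interval: e^(−kτ) = e^(−0.02190 × 73.0) = 0.2022
R = 1 / (1 − 0.2022) = 1.253
Css,max = 11.4 × 1.253 ≈ 14.3 mg/L

14.3 mg/L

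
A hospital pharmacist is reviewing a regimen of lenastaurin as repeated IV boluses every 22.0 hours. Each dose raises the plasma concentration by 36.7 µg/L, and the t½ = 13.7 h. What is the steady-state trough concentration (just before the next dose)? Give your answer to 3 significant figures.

k = ln 2 / 13.7 = 0.05059 h⁻¹
Fraction remaining after one interval: e^(−kτ) = e^(−0.05059 × 22.0) = 0.3285
R = 1 / (1 − 0.3285) = 1.489
Css,max = 36.7 × 1.489 = 54.66 µg/L
Css,min = Css,max × e^(−kτ) = 54.66 × 0.3285 ≈ 18.0 µg/L

18.0 µg/L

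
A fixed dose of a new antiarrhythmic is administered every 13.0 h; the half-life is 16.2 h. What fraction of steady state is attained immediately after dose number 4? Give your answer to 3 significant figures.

0.892

k = ln 2 / 16.2 = 0.04279 h⁻¹
f_n = 1 − e^(−nkτ) = 1 − e^(−4 × 0.04279 × 13.0) = 1 − e^(−2.225) = 1 − 0.1081 ≈ 0.892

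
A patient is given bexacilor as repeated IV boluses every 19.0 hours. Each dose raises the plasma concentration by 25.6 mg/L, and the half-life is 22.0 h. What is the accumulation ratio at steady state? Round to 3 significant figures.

k = ln 2 / 22.0 = 0.03151 h⁻¹
Fraction remaining after one interval: e^(−kτ) = e^(−0.03151 × 19.0) = 0.5496
R = 1 / (1 − 0.5496) = 1 / 0.4504 ≈ 2.22

2.22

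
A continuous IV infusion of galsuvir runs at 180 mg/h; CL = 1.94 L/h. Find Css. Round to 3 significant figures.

92.8 mg/L

Css = infusion rate / CL = 180 / 1.94 ≈ 92.8 mg/L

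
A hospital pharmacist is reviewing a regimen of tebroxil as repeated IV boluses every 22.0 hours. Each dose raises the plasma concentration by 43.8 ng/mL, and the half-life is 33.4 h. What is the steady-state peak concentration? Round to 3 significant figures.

k = ln 2 / 33.4 = 0.02075 h⁻¹
Fraction remaining after one interval: e^(−kτ) = e^(−0.02075 × 22.0) = 0.6335
R = 1 / (1 − 0.6335) = 2.728
Css,max = 43.8 × 2.728 ≈ 119 ng/mL

119 ng/mL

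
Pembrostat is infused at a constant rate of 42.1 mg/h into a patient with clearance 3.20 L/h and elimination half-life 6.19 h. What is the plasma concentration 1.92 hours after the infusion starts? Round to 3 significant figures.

Css = rate / CL = 42.1 / 3.20 = 13.16 µg/mL
k = ln 2 / 6.19 = 0.1120 h⁻¹
C(t) = Css (1 − e^(−kt)) = 13.16 × (1 − e^(−0.2150)) = 13.16 × 0.1935 ≈ 2.55 µg/mL

2.55 µg/mL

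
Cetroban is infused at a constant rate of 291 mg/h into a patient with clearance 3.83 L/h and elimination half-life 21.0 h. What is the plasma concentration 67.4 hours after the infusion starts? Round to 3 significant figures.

67.8 µg/mL

Css = rate / CL = 291 / 3.83 = 75.98 µg/mL
k = ln 2 / 21.0 = 0.03301 h⁻¹
C(t) = Css (1 − e^(−kt)) = 75.98 × (1 − e^(−2.225)) = 75.98 × 0.8919 ≈ 67.8 µg/mL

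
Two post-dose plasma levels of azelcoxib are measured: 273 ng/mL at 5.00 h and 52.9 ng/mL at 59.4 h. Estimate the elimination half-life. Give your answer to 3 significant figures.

k = ln(C₁/C₂) / (t₂ − t₁) = ln(273/52.9) / (59.4 − 5.00)
  = 1.641 / 54.40 = 0.03017 h⁻¹
t½ = ln 2 / k = ln 2 / 0.03017 ≈ 23.0 hours

23.0 hours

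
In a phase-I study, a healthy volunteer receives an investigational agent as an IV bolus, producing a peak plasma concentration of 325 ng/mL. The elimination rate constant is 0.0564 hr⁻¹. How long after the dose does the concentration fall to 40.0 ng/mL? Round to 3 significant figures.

37.1 hours

C(t) = C₀ e^(−kt)  ⇒  t = ln(C₀/C) / k
t = ln(325/40.0) / 0.05640 = 2.095 / 0.05640 ≈ 37.1 hours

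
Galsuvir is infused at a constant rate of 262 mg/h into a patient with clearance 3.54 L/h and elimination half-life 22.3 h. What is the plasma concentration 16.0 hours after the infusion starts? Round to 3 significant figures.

Css = rate / CL = 262 / 3.54 = 74.01 mg/L
k = ln 2 / 22.3 = 0.03108 h⁻¹
C(t) = Css (1 − e^(−kt)) = 74.01 × (1 − e^(−0.4973)) = 74.01 × 0.3918 ≈ 29.0 mg/L

29.0 mg/L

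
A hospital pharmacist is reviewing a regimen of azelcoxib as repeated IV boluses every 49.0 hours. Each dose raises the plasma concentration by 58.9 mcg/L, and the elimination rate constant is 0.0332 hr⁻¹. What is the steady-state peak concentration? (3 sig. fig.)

73.3 mcg/L

Fraction remaining after one interval: e^(−kτ) = e^(−0.03320 × 49.0) = 0.1966
R = 1 / (1 − 0.1966) = 1.245
Css,max = 58.9 × 1.245 ≈ 73.3 mcg/L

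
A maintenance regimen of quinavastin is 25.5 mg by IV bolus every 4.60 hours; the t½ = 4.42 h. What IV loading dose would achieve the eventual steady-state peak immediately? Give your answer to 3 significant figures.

49.6 mg

k = ln 2 / 4.42 = 0.1568 h⁻¹
Accumulation ratio R = 1 / (1 − e^(−kτ)) = 1 / (1 − e^(−0.1568×4.60)) = 1 / (1 − 0.4861) = 1.946
Loading dose = maintenance dose × R = 25.5 × 1.946 ≈ 49.6 mg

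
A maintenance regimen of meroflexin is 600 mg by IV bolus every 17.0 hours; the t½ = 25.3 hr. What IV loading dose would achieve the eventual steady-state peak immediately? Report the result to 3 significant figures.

1610 mg

k = ln 2 / 25.3 = 0.02740 hr⁻¹
Accumulation ratio R = 1 / (1 − e^(−kτ)) = 1 / (1 − e^(−0.02740×17.0)) = 1 / (1 − 0.6277) = 2.686
Loading dose = maintenance dose × R = 600 × 2.686 ≈ 1610 mg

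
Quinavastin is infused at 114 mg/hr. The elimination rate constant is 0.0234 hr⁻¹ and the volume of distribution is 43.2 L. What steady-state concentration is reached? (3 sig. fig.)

113 µg/mL

CL = k · V = 0.0234 × 43.2 = 1.011 L/hr
Css = rate / CL = 114 / 1.011 ≈ 113 µg/mL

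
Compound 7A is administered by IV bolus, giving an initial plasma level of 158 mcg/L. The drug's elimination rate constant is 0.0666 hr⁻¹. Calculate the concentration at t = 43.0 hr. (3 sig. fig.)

C(t) = C₀ e^(−kt) = 158 × e^(−0.06660 × 43.0) = 158 × e^(−2.864) = 158 × 0.05705 ≈ 9.01 mcg/L

9.01 mcg/L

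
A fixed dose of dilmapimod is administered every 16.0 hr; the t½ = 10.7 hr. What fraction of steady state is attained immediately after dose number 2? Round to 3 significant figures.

k = ln 2 / 10.7 = 0.06478 hr⁻¹
f_n = 1 − e^(−nkτ) = 1 − e^(−2 × 0.06478 × 16.0) = 1 − e^(−2.073) = 1 − 0.1258 ≈ 0.874

0.874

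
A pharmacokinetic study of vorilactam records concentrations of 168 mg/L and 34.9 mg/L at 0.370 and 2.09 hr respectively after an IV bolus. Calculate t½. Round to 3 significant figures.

k = ln(C₁/C₂) / (t₂ − t₁) = ln(168/34.9) / (2.09 − 0.370)
  = 1.571 / 1.720 = 0.9136 hr⁻¹
t½ = ln 2 / k = ln 2 / 0.9136 ≈ 0.759 hours

0.759 hours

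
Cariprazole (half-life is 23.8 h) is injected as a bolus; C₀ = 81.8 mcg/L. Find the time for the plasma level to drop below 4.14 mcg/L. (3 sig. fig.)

102 hours

k = ln 2 / 23.8 = 0.02912 h⁻¹
C(t) = C₀ e^(−kt)  ⇒  t = ln(C₀/C) / k
t = ln(81.8/4.14) / 0.02912 = 2.984 / 0.02912 ≈ 102 hours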